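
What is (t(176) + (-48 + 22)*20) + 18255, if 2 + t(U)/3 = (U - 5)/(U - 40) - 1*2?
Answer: 2410841/136 ≈ 17727.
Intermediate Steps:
t(U) = -12 + 3*(-5 + U)/(-40 + U) (t(U) = -6 + 3*((U - 5)/(U - 40) - 1*2) = -6 + 3*((-5 + U)/(-40 + U) - 2) = -6 + 3*(-2 + (-5 + U)/(-40 + U)) = -6 + (-6 + 3*(-5 + U)/(-40 + U)) = -12 + 3*(-5 + U)/(-40 + U))
(t(176) + (-48 + 22)*20) + 18255 = (3*(155 - 3*176)/(-40 + 176) + (-48 + 22)*20) + 18255 = (3*(155 - 528)/136 - 26*20) + 18255 = (3*(1/136)*(-373) - 520) + 18255 = (-1119/136 - 520) + 18255 = -71839/136 + 18255 = 2410841/136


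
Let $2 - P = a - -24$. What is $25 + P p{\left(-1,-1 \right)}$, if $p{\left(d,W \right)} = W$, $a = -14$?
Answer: $33$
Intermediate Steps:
$P = -8$ ($P = 2 - \left(-14 - -24\right) = 2 - \left(-14 + 24\right) = 2 - 10 = -8$)
$25 + P p{\left(-1,-1 \right)} = 25 - -8 = 25 + 8 = 33$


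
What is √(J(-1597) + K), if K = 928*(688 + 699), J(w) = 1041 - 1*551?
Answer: √1287626 ≈ 1134.7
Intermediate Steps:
J(w) = 490 (J(w) = 1041 - 551 = 490)
K = 1287136 (K = 928*1387 = 1287136)
√(J(-1597) + K) = √(490 + 1287136) = √1287626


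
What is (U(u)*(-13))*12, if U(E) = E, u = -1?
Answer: 156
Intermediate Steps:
(U(u)*(-13))*12 = -1*(-13)*12 = 13*12 = 156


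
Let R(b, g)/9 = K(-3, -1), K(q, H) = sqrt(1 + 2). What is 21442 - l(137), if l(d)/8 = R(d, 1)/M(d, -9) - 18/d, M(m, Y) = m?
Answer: 2937698/137 - 72*sqrt(3)/137 ≈ 21442.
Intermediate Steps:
K(q, H) = sqrt(3)
R(b, g) = 9*sqrt(3)
l(d) = -144/d + 72*sqrt(3)/d (l(d) = 8*((9*sqrt(3))/d - 18/d) = 8*(9*sqrt(3)/d - 18/d) = 8*(-18/d + 9*sqrt(3)/d) = -144/d + 72*sqrt(3)/d)
21442 - l(137) = 21442 - 72*(-2 + sqrt(3))/137 = 21442 - (-144/137 + 72*sqrt(3)/137) = 21442 + (144/137 - 72*sqrt(3)/137) = 2937698/137 - 72*sqrt(3)/137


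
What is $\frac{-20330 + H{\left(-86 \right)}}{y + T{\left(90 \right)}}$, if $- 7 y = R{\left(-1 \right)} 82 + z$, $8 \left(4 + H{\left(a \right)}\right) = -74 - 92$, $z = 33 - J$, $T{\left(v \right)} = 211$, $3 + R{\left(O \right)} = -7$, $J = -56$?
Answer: $- \frac{569933}{8832} \approx -64.531$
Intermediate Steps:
$R{\left(O \right)} = -10$ ($R{\left(O \right)} = -3 - 7 = -10$)
$z = 89$ ($z = 33 - -56 = 33 + 56 = 89$)
$H{\left(a \right)} = - \frac{99}{4}$ ($H{\left(a \right)} = -4 + \frac{-74 - 92}{8} = -4 + \frac{1}{8} \left(-166\right) = -4 - \frac{83}{4} = - \frac{99}{4}$)
$y = \frac{731}{7}$ ($y = - \frac{\left(-10\right) 82 + 89}{7} = - \frac{-820 + 89}{7} = \left(- \frac{1}{7}\right) \left(-731\right) = \frac{731}{7} \approx 104.43$)
$\frac{-20330 + H{\left(-86 \right)}}{y + T{\left(90 \right)}} = \frac{-20330 - \frac{99}{4}}{\frac{731}{7} + 211} = - \frac{81419}{4 \cdot \frac{2208}{7}} = \left(- \frac{81419}{4}\right) \frac{7}{2208} = - \frac{569933}{8832}$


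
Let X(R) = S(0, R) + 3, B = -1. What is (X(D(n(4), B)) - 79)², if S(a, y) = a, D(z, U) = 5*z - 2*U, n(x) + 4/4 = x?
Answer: 5776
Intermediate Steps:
n(x) = -1 + x
D(z, U) = -2*U + 5*z
X(R) = 3 (X(R) = 0 + 3 = 3)
(X(D(n(4), B)) - 79)² = (3 - 79)² = (-76)² = 5776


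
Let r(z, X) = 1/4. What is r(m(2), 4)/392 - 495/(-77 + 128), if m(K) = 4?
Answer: -258703/26656 ≈ -9.7052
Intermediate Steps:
r(z, X) = ¼
r(m(2), 4)/392 - 495/(-77 + 128) = (¼)/392 - 495/(-77 + 128) = (¼)*(1/392) - 495/51 = 1/1568 - 495*1/51 = 1/1568 - 165/17 = -258703/26656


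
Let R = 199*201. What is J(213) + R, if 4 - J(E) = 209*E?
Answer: -4514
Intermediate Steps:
J(E) = 4 - 209*E
R = 39999
J(213) + R = (4 - 209*213) + 39999 = (4 - 44517) + 39999 = -44513 + 39999 = -4514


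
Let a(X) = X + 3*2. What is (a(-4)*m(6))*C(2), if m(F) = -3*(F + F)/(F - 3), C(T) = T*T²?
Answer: -192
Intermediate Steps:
a(X) = 6 + X (a(X) = X + 6 = 6 + X)
C(T) = T³
m(F) = -6*F/(-3 + F) (m(F) = -3*2*F/(-3 + F) = -6*F/(-3 + F))
(a(-4)*m(6))*C(2) = ((6 - 4)*(-6*6/(-3 + 6)))*2³ = (2*(-6*6/3))*8 = (2*(-6*6*⅓))*8 = (2*(-12))*8 = -24*8 = -192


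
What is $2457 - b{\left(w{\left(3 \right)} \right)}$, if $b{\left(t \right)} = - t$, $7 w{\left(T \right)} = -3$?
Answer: $\frac{17196}{7} \approx 2456.6$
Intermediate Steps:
$w{\left(T \right)} = - \frac{3}{7}$ ($w{\left(T \right)} = \frac{1}{7} \left(-3\right) = - \frac{3}{7}$)
$2457 - b{\left(w{\left(3 \right)} \right)} = 2457 - \left(-1\right) \left(- \frac{3}{7}\right) = 2457 - \frac{3}{7} = \frac{17196}{7}$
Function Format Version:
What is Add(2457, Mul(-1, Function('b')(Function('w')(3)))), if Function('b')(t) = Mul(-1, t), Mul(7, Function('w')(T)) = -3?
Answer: Rational(17196, 7) ≈ 2456.6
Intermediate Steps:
Function('w')(T) = Rational(-3, 7) (Function('w')(T) = Mul(Rational(1, 7), -3) = Rational(-3, 7))
Add(2457, Mul(-1, Function('b')(Function('w')(3)))) = Add(2457, Mul(-1, Mul(-1, Rational(-3, 7)))) = Add(2457, Mul(-1, Rational(3, 7))) = Add(2457, Rational(-3, 7)) = Rational(17196, 7)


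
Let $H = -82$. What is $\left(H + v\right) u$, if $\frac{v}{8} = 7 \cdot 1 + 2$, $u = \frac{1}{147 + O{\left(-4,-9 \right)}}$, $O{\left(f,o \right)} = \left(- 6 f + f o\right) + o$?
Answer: $- \frac{5}{99} \approx -0.050505$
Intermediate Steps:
$O{\left(f,o \right)} = o - 6 f + f o$
$u = \frac{1}{198}$ ($u = \frac{1}{147 - -51} = \frac{1}{147 + \left(-9 + 24 + 36\right)} = \frac{1}{147 + 51} = \frac{1}{198} \approx 0.0050505$)
$v = 72$ ($v = 8 \left(7 \cdot 1 + 2\right) = 8 \left(7 + 2\right) = 8 \cdot 9 = 72$)
$\left(H + v\right) u = \left(-82 + 72\right) \frac{1}{198} = \left(-10\right) \frac{1}{198} = - \frac{5}{99}$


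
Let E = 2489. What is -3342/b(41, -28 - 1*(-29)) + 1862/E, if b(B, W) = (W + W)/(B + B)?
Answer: -17949784/131 ≈ -1.3702e+5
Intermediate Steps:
b(B, W) = W/B (b(B, W) = (2*W)/((2*B)) = (2*W)*(1/(2*B)) = W/B)
-3342/b(41, -28 - 1*(-29)) + 1862/E = -3342*41/(-28 - 1*(-29)) + 1862/2489 = -3342*41/(-28 + 29) + 1862*(1/2489) = -3342/(1*(1/41)) + 98/131 = -3342/1/41 + 98/131 = -3342*41 + 98/131 = -137022 + 98/131 = -17949784/131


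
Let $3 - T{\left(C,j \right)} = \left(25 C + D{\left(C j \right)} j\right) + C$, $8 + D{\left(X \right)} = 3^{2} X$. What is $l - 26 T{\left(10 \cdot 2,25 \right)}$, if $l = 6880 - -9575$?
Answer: $2949697$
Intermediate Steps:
$l = 16455$ ($l = 6880 + 9575 = 16455$)
$D{\left(X \right)} = -8 + 9 X$ ($D{\left(X \right)} = -8 + 3^{2} X = -8 + 9 X$)
$T{\left(C,j \right)} = 3 - 26 C - j \left(-8 + 9 C j\right)$ ($T{\left(C,j \right)} = 3 - \left(\left(25 C + \left(-8 + 9 C j\right) j\right) + C\right) = 3 - \left(\left(25 C + j \left(-8 + 9 C j\right)\right) + C\right) = 3 - \left(26 C + j \left(-8 + 9 C j\right)\right) = 3 - 26 C - j \left(-8 + 9 C j\right)$)
$l - 26 T{\left(10 \cdot 2,25 \right)} = 16455 - 26 \left(3 - 26 \cdot 10 \cdot 2 - 25 \left(-8 + 9 \cdot 10 \cdot 2 \cdot 25\right)\right) = 16455 - 26 \left(3 - 520 - 25 \left(-8 + 9 \cdot 20 \cdot 25\right)\right) = 16455 - 26 \left(3 - 520 - 25 \left(-8 + 4500\right)\right) = 16455 - 26 \left(3 - 520 - 25 \cdot 4492\right) = 16455 - 26 \left(3 - 520 - 112300\right) = 16455 - 26 \left(-112817\right) = 16455 - -2933242 = 16455 + 2933242 = 2949697$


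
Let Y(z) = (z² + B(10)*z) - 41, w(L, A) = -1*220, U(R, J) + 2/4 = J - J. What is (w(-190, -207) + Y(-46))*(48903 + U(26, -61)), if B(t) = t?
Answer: 136437975/2 ≈ 6.8219e+7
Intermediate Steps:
U(R, J) = -½ (U(R, J) = -½ + (J - J) = -½ + 0 = -½)
w(L, A) = -220
Y(z) = -41 + z² + 10*z (Y(z) = (z² + 10*z) - 41 = -41 + z² + 10*z)
(w(-190, -207) + Y(-46))*(48903 + U(26, -61)) = (-220 + (-41 + (-46)² + 10*(-46)))*(48903 - ½) = (-220 + (-41 + 2116 - 460))*(97805/2) = (-220 + 1615)*(97805/2) = 1395*(97805/2) = 136437975/2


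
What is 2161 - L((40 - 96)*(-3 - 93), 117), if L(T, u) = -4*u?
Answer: 2629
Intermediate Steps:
2161 - L((40 - 96)*(-3 - 93), 117) = 2161 - (-4)*117 = 2161 - 1*(-468) = 2161 + 468 = 2629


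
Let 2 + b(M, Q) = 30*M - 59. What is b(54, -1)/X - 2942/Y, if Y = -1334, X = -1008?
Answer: 442915/672336 ≈ 0.65877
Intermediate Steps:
b(M, Q) = -61 + 30*M (b(M, Q) = -2 + (30*M - 59) = -2 + (-59 + 30*M) = -61 + 30*M)
b(54, -1)/X - 2942/Y = (-61 + 30*54)/(-1008) - 2942/(-1334) = (-61 + 1620)*(-1/1008) - 2942*(-1/1334) = 1559*(-1/1008) + 1471/667 = -1559/1008 + 1471/667 = 442915/672336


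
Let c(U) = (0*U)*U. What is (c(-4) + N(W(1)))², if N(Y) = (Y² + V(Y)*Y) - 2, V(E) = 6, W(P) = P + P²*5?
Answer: 4900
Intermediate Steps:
W(P) = P + 5*P²
c(U) = 0 (c(U) = 0*U = 0)
N(Y) = -2 + Y² + 6*Y (N(Y) = (Y² + 6*Y) - 2 = -2 + Y² + 6*Y)
(c(-4) + N(W(1)))² = (0 + (-2 + (1*(1 + 5*1))² + 6*(1*(1 + 5*1))))² = (0 + (-2 + (1*(1 + 5))² + 6*(1*(1 + 5))))² = (0 + (-2 + (1*6)² + 6*(1*6)))² = (0 + (-2 + 6² + 6*6))² = (0 + (-2 + 36 + 36))² = (0 + 70)² = 70² = 4900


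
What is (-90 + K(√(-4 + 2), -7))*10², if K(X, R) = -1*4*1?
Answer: -9400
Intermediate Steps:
K(X, R) = -4 (K(X, R) = -4*1 = -4)
(-90 + K(√(-4 + 2), -7))*10² = (-90 - 4)*10² = -94*100 = -9400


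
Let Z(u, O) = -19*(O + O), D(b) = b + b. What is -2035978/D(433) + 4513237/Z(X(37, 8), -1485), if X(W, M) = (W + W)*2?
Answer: -55490887649/24434190 ≈ -2271.0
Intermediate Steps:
X(W, M) = 4*W (X(W, M) = (2*W)*2 = 4*W)
D(b) = 2*b
Z(u, O) = -38*O
-2035978/D(433) + 4513237/Z(X(37, 8), -1485) = -2035978/(2*433) + 4513237/((-38*(-1485))) = -2035978/866 + 4513237/56430 = -2035978*1/866 + 4513237*(1/56430) = -1017989/433 + 4513237/56430 = -55490887649/24434190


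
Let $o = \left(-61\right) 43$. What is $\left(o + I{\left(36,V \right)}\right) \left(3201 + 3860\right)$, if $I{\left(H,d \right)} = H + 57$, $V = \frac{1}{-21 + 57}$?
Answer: $-17864330$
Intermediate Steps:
$o = -2623$
$V = \frac{1}{36} \approx 0.027778$
$I{\left(H,d \right)} = 57 + H$
$\left(o + I{\left(36,V \right)}\right) \left(3201 + 3860\right) = \left(-2623 + \left(57 + 36\right)\right) \left(3201 + 3860\right) = \left(-2623 + 93\right) 7061 = \left(-2530\right) 7061 = -17864330$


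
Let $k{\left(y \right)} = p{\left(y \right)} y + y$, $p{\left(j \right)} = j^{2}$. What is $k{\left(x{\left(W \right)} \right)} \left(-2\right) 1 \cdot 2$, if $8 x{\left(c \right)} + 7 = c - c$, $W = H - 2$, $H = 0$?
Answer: $\frac{791}{128} \approx 6.1797$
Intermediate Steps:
$W = -2$ ($W = 0 - 2 = -2$)
$x{\left(c \right)} = - \frac{7}{8}$ ($x{\left(c \right)} = - \frac{7}{8} + \frac{c - c}{8} = - \frac{7}{8} + \frac{1}{8} \cdot 0 = - \frac{7}{8} + 0 = - \frac{7}{8}$)
$k{\left(y \right)} = y + y^{3}$ ($k{\left(y \right)} = y^{2} y + y = y^{3} + y = y + y^{3}$)
$k{\left(x{\left(W \right)} \right)} \left(-2\right) 1 \cdot 2 = \left(- \frac{7}{8} + \left(- \frac{7}{8}\right)^{3}\right) \left(-2\right) 1 \cdot 2 = \left(- \frac{7}{8} - \frac{343}{512}\right) \left(\left(-2\right) 2\right) = \left(- \frac{791}{512}\right) \left(-4\right) = \frac{791}{128}$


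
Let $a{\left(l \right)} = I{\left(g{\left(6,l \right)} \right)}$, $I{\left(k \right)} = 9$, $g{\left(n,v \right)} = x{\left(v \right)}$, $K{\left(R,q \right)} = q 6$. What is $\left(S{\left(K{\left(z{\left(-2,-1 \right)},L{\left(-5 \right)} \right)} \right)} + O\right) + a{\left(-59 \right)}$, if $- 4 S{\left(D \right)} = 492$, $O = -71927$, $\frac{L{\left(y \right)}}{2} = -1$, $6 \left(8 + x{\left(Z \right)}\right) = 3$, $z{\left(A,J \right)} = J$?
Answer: $-72041$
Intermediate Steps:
$x{\left(Z \right)} = - \frac{15}{2}$ ($x{\left(Z \right)} = -8 + \frac{1}{6} \cdot 3 = -8 + \frac{1}{2} = - \frac{15}{2}$)
$L{\left(y \right)} = -2$ ($L{\left(y \right)} = 2 \left(-1\right) = -2$)
$K{\left(R,q \right)} = 6 q$
$g{\left(n,v \right)} = - \frac{15}{2}$
$a{\left(l \right)} = 9$
$S{\left(D \right)} = -123$ ($S{\left(D \right)} = \left(- \frac{1}{4}\right) 492 = -123$)
$\left(S{\left(K{\left(z{\left(-2,-1 \right)},L{\left(-5 \right)} \right)} \right)} + O\right) + a{\left(-59 \right)} = \left(-123 - 71927\right) + 9 = -72050 + 9 = -72041$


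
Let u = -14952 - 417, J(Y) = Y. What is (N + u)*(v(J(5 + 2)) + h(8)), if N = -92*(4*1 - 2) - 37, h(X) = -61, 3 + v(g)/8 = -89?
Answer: 12425230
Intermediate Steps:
v(g) = -736 (v(g) = -24 + 8*(-89) = -24 - 712 = -736)
u = -15369
N = -221 (N = -92*(4 - 2) - 37 = -92*2 - 37 = -184 - 37 = -221)
(N + u)*(v(J(5 + 2)) + h(8)) = (-221 - 15369)*(-736 - 61) = -15590*(-797) = 12425230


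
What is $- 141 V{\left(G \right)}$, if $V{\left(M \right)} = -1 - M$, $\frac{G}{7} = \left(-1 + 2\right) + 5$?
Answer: $6063$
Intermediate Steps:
$G = 42$ ($G = 7 \left(\left(-1 + 2\right) + 5\right) = 7 \left(1 + 5\right) = 7 \cdot 6 = 42$)
$- 141 V{\left(G \right)} = - 141 \left(-1 - 42\right) = \left(-141\right) \left(-43\right) = 6063$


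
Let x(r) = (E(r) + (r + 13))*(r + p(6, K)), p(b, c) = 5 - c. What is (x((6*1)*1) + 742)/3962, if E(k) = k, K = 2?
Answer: 967/3962 ≈ 0.24407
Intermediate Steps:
x(r) = (3 + r)*(13 + 2*r) (x(r) = (r + (r + 13))*(r + (5 - 1*2)) = (r + (13 + r))*(r + (5 - 2)) = (13 + 2*r)*(r + 3) = (13 + 2*r)*(3 + r) = (3 + r)*(13 + 2*r))
(x((6*1)*1) + 742)/3962 = ((39 + 2*((6*1)*1)² + 19*((6*1)*1)) + 742)/3962 = ((39 + 2*(6*1)² + 19*(6*1)) + 742)*(1/3962) = ((39 + 2*6² + 19*6) + 742)*(1/3962) = ((39 + 2*36 + 114) + 742)*(1/3962) = ((39 + 72 + 114) + 742)*(1/3962) = (225 + 742)*(1/3962) = 967*(1/3962) = 967/3962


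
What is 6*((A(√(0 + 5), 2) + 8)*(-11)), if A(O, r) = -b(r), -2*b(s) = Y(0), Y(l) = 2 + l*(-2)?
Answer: -594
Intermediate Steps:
Y(l) = 2 - 2*l
b(s) = -1 (b(s) = -(2 - 2*0)/2 = -(2 + 0)/2 = -½*2 = -1)
A(O, r) = 1 (A(O, r) = -1*(-1) = 1)
6*((A(√(0 + 5), 2) + 8)*(-11)) = 6*((1 + 8)*(-11)) = 6*(9*(-11)) = 6*(-99) = -594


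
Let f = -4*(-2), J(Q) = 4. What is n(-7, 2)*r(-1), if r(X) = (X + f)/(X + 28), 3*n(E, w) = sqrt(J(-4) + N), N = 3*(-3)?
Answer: 7*I*sqrt(5)/81 ≈ 0.19324*I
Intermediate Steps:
N = -9
f = 8
n(E, w) = I*sqrt(5)/3 (n(E, w) = sqrt(4 - 9)/3 = sqrt(-5)/3 = (I*sqrt(5))/3 = I*sqrt(5)/3)
r(X) = (8 + X)/(28 + X) (r(X) = (X + 8)/(X + 28) = (8 + X)/(28 + X))
n(-7, 2)*r(-1) = (I*sqrt(5)/3)*((8 - 1)/(28 - 1)) = (I*sqrt(5)/3)*(7/27) = 7*I*sqrt(5)/81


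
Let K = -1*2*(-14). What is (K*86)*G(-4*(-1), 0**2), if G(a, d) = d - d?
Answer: 0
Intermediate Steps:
G(a, d) = 0
K = 28 (K = -2*(-14) = 28)
(K*86)*G(-4*(-1), 0**2) = (28*86)*0 = 2408*0 = 0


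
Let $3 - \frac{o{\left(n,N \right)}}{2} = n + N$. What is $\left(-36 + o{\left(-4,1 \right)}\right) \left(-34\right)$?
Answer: $816$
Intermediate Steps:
$o{\left(n,N \right)} = 6 - 2 N - 2 n$ ($o{\left(n,N \right)} = 6 - 2 \left(n + N\right) = 6 - 2 \left(N + n\right) = 6 - \left(2 N + 2 n\right) = 6 - 2 N - 2 n$)
$\left(-36 + o{\left(-4,1 \right)}\right) \left(-34\right) = \left(-36 - -12\right) \left(-34\right) = \left(-36 + \left(6 - 2 + 8\right)\right) \left(-34\right) = \left(-36 + 12\right) \left(-34\right) = \left(-24\right) \left(-34\right) = 816$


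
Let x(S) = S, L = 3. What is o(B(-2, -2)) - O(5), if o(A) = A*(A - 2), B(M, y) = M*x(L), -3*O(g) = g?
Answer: 149/3 ≈ 49.667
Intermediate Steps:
O(g) = -g/3
B(M, y) = 3*M (B(M, y) = M*3 = 3*M)
o(A) = A*(-2 + A)
o(B(-2, -2)) - O(5) = (3*(-2))*(-2 + 3*(-2)) - (-1)*5/3 = -6*(-2 - 6) - 1*(-5/3) = -6*(-8) + 5/3 = 48 + 5/3 = 149/3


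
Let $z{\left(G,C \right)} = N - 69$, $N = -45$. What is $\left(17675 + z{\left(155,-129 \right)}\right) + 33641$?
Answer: $51202$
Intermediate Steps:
$z{\left(G,C \right)} = -114$ ($z{\left(G,C \right)} = -45 - 69 = -114$)
$\left(17675 + z{\left(155,-129 \right)}\right) + 33641 = \left(17675 - 114\right) + 33641 = 17561 + 33641 = 51202$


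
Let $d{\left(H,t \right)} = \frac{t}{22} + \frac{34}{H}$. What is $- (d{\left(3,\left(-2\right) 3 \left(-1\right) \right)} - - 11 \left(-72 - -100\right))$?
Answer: $- \frac{10547}{33} \approx -319.61$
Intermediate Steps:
$d{\left(H,t \right)} = \frac{34}{H} + \frac{t}{22}$ ($d{\left(H,t \right)} = t \frac{1}{22} + \frac{34}{H} = \frac{t}{22} + \frac{34}{H} = \frac{34}{H} + \frac{t}{22}$)
$- (d{\left(3,\left(-2\right) 3 \left(-1\right) \right)} - - 11 \left(-72 - -100\right)) = - (\left(\frac{34}{3} + \frac{\left(-2\right) 3 \left(-1\right)}{22}\right) - - 11 \left(-72 - -100\right)) = - (\left(34 \cdot \frac{1}{3} + \frac{\left(-6\right) \left(-1\right)}{22}\right) - - 11 \left(-72 + 100\right)) = - (\left(\frac{34}{3} + \frac{1}{22} \cdot 6\right) - \left(-11\right) 28) = - (\left(\frac{34}{3} + \frac{3}{11}\right) - -308) = - (\frac{383}{33} + 308) = \left(-1\right) \frac{10547}{33} = - \frac{10547}{33}$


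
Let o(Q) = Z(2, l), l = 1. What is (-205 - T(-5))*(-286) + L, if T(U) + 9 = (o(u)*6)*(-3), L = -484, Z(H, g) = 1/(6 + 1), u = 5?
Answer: 383856/7 ≈ 54837.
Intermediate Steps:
Z(H, g) = 1/7
o(Q) = 1/7
T(U) = -81/7 (T(U) = -9 + ((1/7)*6)*(-3) = -9 + (6/7)*(-3) = -9 - 18/7 = -81/7)
(-205 - T(-5))*(-286) + L = (-205 - 1*(-81/7))*(-286) - 484 = (-205 + 81/7)*(-286) - 484 = -1354/7*(-286) - 484 = 387244/7 - 484 = 383856/7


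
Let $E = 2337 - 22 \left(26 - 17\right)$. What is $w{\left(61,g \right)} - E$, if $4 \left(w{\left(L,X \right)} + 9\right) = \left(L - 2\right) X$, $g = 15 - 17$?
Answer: $- \frac{4355}{2} \approx -2177.5$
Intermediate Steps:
$E = 2139$ ($E = 2337 - 198 = 2139$)
$g = -2$ ($g = 15 - 17 = -2$)
$w{\left(L,X \right)} = -9 + \frac{X \left(-2 + L\right)}{4}$ ($w{\left(L,X \right)} = -9 + \frac{\left(L - 2\right) X}{4} = -9 + \frac{\left(-2 + L\right) X}{4} = -9 + \frac{X \left(-2 + L\right)}{4}$)
$w{\left(61,g \right)} - E = \left(-9 - -1 + \frac{1}{4} \cdot 61 \left(-2\right)\right) - 2139 = \left(-9 + 1 - \frac{61}{2}\right) - 2139 = - \frac{77}{2} - 2139 = - \frac{4355}{2}$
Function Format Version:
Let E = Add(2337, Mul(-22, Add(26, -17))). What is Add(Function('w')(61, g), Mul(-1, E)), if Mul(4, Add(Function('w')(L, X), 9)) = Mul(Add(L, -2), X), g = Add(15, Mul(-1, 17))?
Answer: Rational(-4355, 2) ≈ -2177.5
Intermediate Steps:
E = 2139 (E = Add(2337, Mul(-22, 9)) = Add(2337, -198) = 2139)
g = -2 (g = Add(15, -17) = -2)
Function('w')(L, X) = Add(-9, Mul(Rational(1, 4), X, Add(-2, L))) (Function('w')(L, X) = Add(-9, Mul(Rational(1, 4), Mul(Add(L, -2), X))) = Add(-9, Mul(Rational(1, 4), Mul(Add(-2, L), X))) = Add(-9, Mul(Rational(1, 4), Mul(X, Add(-2, L)))) = Add(-9, Mul(Rational(1, 4), X, Add(-2, L))))
Add(Function('w')(61, g), Mul(-1, E)) = Add(Add(-9, Mul(Rational(-1, 2), -2), Mul(Rational(1, 4), 61, -2)), Mul(-1, 2139)) = Add(Add(-9, 1, Rational(-61, 2)), -2139) = Add(Rational(-77, 2), -2139) = Rational(-4355, 2)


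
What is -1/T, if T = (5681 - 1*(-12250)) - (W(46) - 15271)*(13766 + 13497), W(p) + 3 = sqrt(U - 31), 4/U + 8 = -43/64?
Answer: -231120311115/96246135878968499104 - 27263*I*sqrt(9690855)/96246135878968499104 ≈ -2.4013e-9 - 8.818e-13*I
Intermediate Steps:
U = -256/555 (U = 4/(-8 - 43/64) = 4/(-555/64) = 4*(-64/555) = -256/555 ≈ -0.46126)
W(p) = -3 + I*sqrt(9690855)/555 (W(p) = -3 + sqrt(-256/555 - 31) = -3 + sqrt(-17461/555) = -3 + I*sqrt(9690855)/555)
T = 416432993 - 27263*I*sqrt(9690855)/555 (T = (5681 - 1*(-12250)) - ((-3 + I*sqrt(9690855)/555) - 15271)*(13766 + 13497) = (5681 + 12250) - (-15274 + I*sqrt(9690855)/555)*27263 = 17931 - (-416415062 + 27263*I*sqrt(9690855)/555) = 17931 + (416415062 - 27263*I*sqrt(9690855)/555) = 416432993 - 27263*I*sqrt(9690855)/555 ≈ 4.1643e+8 - 1.5292e+5*I)
-1/T = -1/(416432993 - 27263*I*sqrt(9690855)/555)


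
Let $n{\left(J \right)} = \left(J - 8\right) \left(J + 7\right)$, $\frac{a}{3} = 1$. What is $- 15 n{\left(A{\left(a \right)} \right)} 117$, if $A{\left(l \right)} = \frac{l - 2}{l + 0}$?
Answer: $98670$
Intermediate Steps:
$a = 3$ ($a = 3 \cdot 1 = 3$)
$A{\left(l \right)} = \frac{-2 + l}{l}$
$n{\left(J \right)} = \left(-8 + J\right) \left(7 + J\right)$
$- 15 n{\left(A{\left(a \right)} \right)} 117 = - 15 \left(-56 + \left(\frac{-2 + 3}{3}\right)^{2} - \frac{-2 + 3}{3}\right) 117 = - 15 \left(-56 + \left(\frac{1}{3} \cdot 1\right)^{2} - \frac{1}{3} \cdot 1\right) 117 = - 15 \left(-56 + \left(\frac{1}{3}\right)^{2} - \frac{1}{3}\right) 117 = - 15 \left(-56 + \frac{1}{9} - \frac{1}{3}\right) 117 = \left(-15\right) \left(- \frac{506}{9}\right) 117 = \frac{2530}{3} \cdot 117 = 98670$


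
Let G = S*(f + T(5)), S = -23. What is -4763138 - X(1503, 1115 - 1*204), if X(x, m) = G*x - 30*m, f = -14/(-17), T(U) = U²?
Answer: -65332945/17 ≈ -3.8431e+6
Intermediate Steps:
f = 14/17 (f = -14*(-1/17) = 14/17 ≈ 0.82353)
G = -10097/17 (G = -23*(14/17 + 5²) = -23*(14/17 + 25) = -23*439/17 = -10097/17 ≈ -593.94)
X(x, m) = -30*m - 10097*x/17 (X(x, m) = -10097*x/17 - 30*m = -30*m - 10097*x/17)
-4763138 - X(1503, 1115 - 1*204) = -4763138 - (-30*(1115 - 1*204) - 10097/17*1503) = -4763138 - (-30*(1115 - 204) - 15175791/17) = -4763138 - (-30*911 - 15175791/17) = -4763138 - (-27330 - 15175791/17) = -4763138 - 1*(-15640401/17) = -4763138 + 15640401/17 = -65332945/17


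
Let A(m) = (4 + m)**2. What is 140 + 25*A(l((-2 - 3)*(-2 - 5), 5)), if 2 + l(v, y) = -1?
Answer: 165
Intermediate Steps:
l(v, y) = -3 (l(v, y) = -2 - 1 = -3)
140 + 25*A(l((-2 - 3)*(-2 - 5), 5)) = 140 + 25*(4 - 3)**2 = 140 + 25*1**2 = 140 + 25*1 = 140 + 25 = 165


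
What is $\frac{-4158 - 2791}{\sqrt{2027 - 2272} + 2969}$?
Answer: $- \frac{20631581}{8815206} + \frac{48643 i \sqrt{5}}{8815206} \approx -2.3405 + 0.012339 i$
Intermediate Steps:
$\frac{-4158 - 2791}{\sqrt{2027 - 2272} + 2969} = - \frac{6949}{\sqrt{-245} + 2969} = - \frac{6949}{7 i \sqrt{5} + 2969} = - \frac{6949}{2969 + 7 i \sqrt{5}}$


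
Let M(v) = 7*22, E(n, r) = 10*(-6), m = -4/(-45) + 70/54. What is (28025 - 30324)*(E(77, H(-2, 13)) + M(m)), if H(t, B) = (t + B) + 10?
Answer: -216106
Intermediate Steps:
m = 187/135 (m = -4*(-1/45) + 70*(1/54) = 4/45 + 35/27 = 187/135 ≈ 1.3852)
H(t, B) = 10 + B + t (H(t, B) = (B + t) + 10 = 10 + B + t)
E(n, r) = -60
M(v) = 154
(28025 - 30324)*(E(77, H(-2, 13)) + M(m)) = (28025 - 30324)*(-60 + 154) = -2299*94 = -216106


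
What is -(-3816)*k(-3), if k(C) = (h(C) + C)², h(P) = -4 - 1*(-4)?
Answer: 34344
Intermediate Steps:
h(P) = 0 (h(P) = -4 + 4 = 0)
k(C) = C² (k(C) = (0 + C)² = C²)
-(-3816)*k(-3) = -(-3816)*(-3)² = -(-3816)*9 = -954*(-36) = 34344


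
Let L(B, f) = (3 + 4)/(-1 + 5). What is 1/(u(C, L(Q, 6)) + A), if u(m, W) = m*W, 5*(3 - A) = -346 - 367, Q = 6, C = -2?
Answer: 10/1421 ≈ 0.0070373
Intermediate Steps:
A = 728/5 (A = 3 - (-346 - 367)/5 = 3 - ⅕*(-713) = 3 + 713/5 = 728/5 ≈ 145.60)
L(B, f) = 7/4
u(m, W) = W*m
1/(u(C, L(Q, 6)) + A) = 1/((7/4)*(-2) + 728/5) = 1/(-7/2 + 728/5) = 1/(1421/10) = 10/1421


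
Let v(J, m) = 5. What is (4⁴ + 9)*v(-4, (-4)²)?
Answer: 1325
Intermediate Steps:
(4⁴ + 9)*v(-4, (-4)²) = (4⁴ + 9)*5 = (256 + 9)*5 = 265*5 = 1325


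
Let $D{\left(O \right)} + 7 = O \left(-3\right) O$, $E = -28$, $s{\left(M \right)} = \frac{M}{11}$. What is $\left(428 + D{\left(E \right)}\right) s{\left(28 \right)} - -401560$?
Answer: $\frac{4363092}{11} \approx 3.9664 \cdot 10^{5}$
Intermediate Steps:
$s{\left(M \right)} = \frac{M}{11}$ ($s{\left(M \right)} = M \frac{1}{11} = \frac{M}{11}$)
$D{\left(O \right)} = -7 - 3 O^{2}$ ($D{\left(O \right)} = -7 + O \left(-3\right) O = -7 + - 3 O O = -7 - 3 O^{2}$)
$\left(428 + D{\left(E \right)}\right) s{\left(28 \right)} - -401560 = \left(428 - \left(7 + 3 \left(-28\right)^{2}\right)\right) \frac{1}{11} \cdot 28 - -401560 = \left(428 - 2359\right) \frac{28}{11} + 401560 = \left(-1931\right) \frac{28}{11} + 401560 = - \frac{54068}{11} + 401560 = \frac{4363092}{11}$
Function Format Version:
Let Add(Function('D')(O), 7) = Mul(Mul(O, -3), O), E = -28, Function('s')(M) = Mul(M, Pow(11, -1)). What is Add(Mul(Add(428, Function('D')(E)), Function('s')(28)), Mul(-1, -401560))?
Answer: Rational(4363092, 11) ≈ 3.9664e+5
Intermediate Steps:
Function('s')(M) = Mul(Rational(1, 11), M) (Function('s')(M) = Mul(M, Rational(1, 11)) = Mul(Rational(1, 11), M))
Function('D')(O) = Add(-7, Mul(-3, Pow(O, 2))) (Function('D')(O) = Add(-7, Mul(Mul(O, -3), O)) = Add(-7, Mul(Mul(-3, O), O)) = Add(-7, Mul(-3, Pow(O, 2))))
Add(Mul(Add(428, Function('D')(E)), Function('s')(28)), Mul(-1, -401560)) = Add(Mul(Add(428, Add(-7, Mul(-3, Pow(-28, 2)))), Mul(Rational(1, 11), 28)), Mul(-1, -401560)) = Add(Mul(Add(428, Add(-7, Mul(-3, 784))), Rational(28, 11)), 401560) = Add(Mul(Add(428, Add(-7, -2352)), Rational(28, 11)), 401560) = Add(Mul(Add(428, -2359), Rational(28, 11)), 401560) = Add(Mul(-1931, Rational(28, 11)), 401560) = Add(Rational(-54068, 11), 401560) = Rational(4363092, 11)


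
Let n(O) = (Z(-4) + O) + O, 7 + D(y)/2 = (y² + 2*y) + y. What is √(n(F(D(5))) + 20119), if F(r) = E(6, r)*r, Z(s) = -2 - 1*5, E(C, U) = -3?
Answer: 2*√4929 ≈ 140.41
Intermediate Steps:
D(y) = -14 + 2*y² + 6*y (D(y) = -14 + 2*((y² + 2*y) + y) = -14 + 2*(y² + 3*y) = -14 + (2*y² + 6*y) = -14 + 2*y² + 6*y)
Z(s) = -7 (Z(s) = -2 - 5 = -7)
F(r) = -3*r
n(O) = -7 + 2*O (n(O) = (-7 + O) + O = -7 + 2*O)
√(n(F(D(5))) + 20119) = √((-7 + 2*(-3*(-14 + 2*5² + 6*5))) + 20119) = √((-7 + 2*(-3*(-14 + 2*25 + 30))) + 20119) = √((-7 + 2*(-3*(-14 + 50 + 30))) + 20119) = √((-7 + 2*(-3*66)) + 20119) = √((-7 + 2*(-198)) + 20119) = √((-7 - 396) + 20119) = √(-403 + 20119) = √19716 = 2*√4929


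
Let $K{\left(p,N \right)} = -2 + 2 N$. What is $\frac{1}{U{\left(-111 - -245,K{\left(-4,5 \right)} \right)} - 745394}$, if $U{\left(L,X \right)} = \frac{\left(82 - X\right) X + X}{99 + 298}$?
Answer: $- \frac{397}{295920818} \approx -1.3416 \cdot 10^{-6}$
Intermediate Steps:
$U{\left(L,X \right)} = \frac{X}{397} + \frac{X \left(82 - X\right)}{397}$ ($U{\left(L,X \right)} = \frac{X \left(82 - X\right) + X}{397} = \left(X + X \left(82 - X\right)\right) \frac{1}{397} = \frac{X}{397} + \frac{X \left(82 - X\right)}{397}$)
$\frac{1}{U{\left(-111 - -245,K{\left(-4,5 \right)} \right)} - 745394} = \frac{1}{\frac{\left(-2 + 2 \cdot 5\right) \left(83 - \left(-2 + 2 \cdot 5\right)\right)}{397} - 745394} = \frac{1}{\frac{\left(-2 + 10\right) \left(83 - \left(-2 + 10\right)\right)}{397} - 745394} = \frac{1}{\frac{1}{397} \cdot 8 \left(83 - 8\right) - 745394} = \frac{1}{\frac{1}{397} \cdot 8 \cdot 75 - 745394} = \frac{1}{\frac{600}{397} - 745394} = \frac{1}{- \frac{295920818}{397}} = - \frac{397}{295920818}$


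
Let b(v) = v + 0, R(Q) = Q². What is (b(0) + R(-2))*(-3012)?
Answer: -12048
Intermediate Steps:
b(v) = v
(b(0) + R(-2))*(-3012) = (0 + (-2)²)*(-3012) = (0 + 4)*(-3012) = 4*(-3012) = -12048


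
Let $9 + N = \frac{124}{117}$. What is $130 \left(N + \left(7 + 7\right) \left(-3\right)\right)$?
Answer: $- \frac{58430}{9} \approx -6492.2$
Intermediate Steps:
$N = - \frac{929}{117}$ ($N = -9 + \frac{124}{117} = - \frac{929}{117} \approx -7.9402$)
$130 \left(N + \left(7 + 7\right) \left(-3\right)\right) = 130 \left(- \frac{929}{117} + \left(7 + 7\right) \left(-3\right)\right) = 130 \left(- \frac{929}{117} + 14 \left(-3\right)\right) = 130 \left(- \frac{929}{117} - 42\right) = 130 \left(- \frac{5843}{117}\right) = - \frac{58430}{9}$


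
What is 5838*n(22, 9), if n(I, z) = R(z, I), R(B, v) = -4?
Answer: -23352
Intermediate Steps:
n(I, z) = -4
5838*n(22, 9) = 5838*(-4) = -23352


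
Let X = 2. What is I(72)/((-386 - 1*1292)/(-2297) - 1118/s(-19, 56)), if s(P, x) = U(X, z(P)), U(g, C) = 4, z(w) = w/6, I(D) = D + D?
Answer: -220512/426889 ≈ -0.51656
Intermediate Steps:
I(D) = 2*D
z(w) = w/6 (z(w) = w*(⅙) = w/6)
s(P, x) = 4
I(72)/((-386 - 1*1292)/(-2297) - 1118/s(-19, 56)) = (2*72)/((-386 - 1*1292)/(-2297) - 1118/4) = 144/((-386 - 1292)*(-1/2297) - 1118*¼) = 144/(-1678*(-1/2297) - 559/2) = 144/(1678/2297 - 559/2) = 144/(-1280667/4594) = 144*(-4594/1280667) = -220512/426889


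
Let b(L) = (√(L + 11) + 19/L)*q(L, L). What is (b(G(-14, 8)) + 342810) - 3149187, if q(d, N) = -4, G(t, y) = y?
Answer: -5612773/2 - 4*√19 ≈ -2.8064e+6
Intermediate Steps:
b(L) = -76/L - 4*√(11 + L) (b(L) = (√(L + 11) + 19/L)*(-4) = (√(11 + L) + 19/L)*(-4) = -76/L - 4*√(11 + L))
(b(G(-14, 8)) + 342810) - 3149187 = ((-76/8 - 4*√(11 + 8)) + 342810) - 3149187 = ((-76*⅛ - 4*√19) + 342810) - 3149187 = ((-19/2 - 4*√19) + 342810) - 3149187 = (685601/2 - 4*√19) - 3149187 = -5612773/2 - 4*√19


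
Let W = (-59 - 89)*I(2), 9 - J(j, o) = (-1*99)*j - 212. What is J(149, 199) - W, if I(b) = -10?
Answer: 13492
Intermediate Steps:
J(j, o) = 221 + 99*j (J(j, o) = 9 - ((-1*99)*j - 212) = 9 - (-99*j - 212) = 9 - (-212 - 99*j) = 9 + (212 + 99*j) = 221 + 99*j)
W = 1480 (W = (-59 - 89)*(-10) = -148*(-10) = 1480)
J(149, 199) - W = (221 + 99*149) - 1*1480 = (221 + 14751) - 1480 = 14972 - 1480 = 13492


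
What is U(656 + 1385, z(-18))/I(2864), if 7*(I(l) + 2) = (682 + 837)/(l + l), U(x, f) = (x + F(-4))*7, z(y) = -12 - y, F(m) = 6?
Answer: -82076512/11239 ≈ -7302.8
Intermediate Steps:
U(x, f) = 42 + 7*x (U(x, f) = (x + 6)*7 = (6 + x)*7 = 42 + 7*x)
I(l) = -2 + 217/(2*l) (I(l) = -2 + ((682 + 837)/(l + l))/7 = -2 + (1519/((2*l)))/7 = -2 + (1519*(1/(2*l)))/7 = -2 + (1519/(2*l))/7 = -2 + 217/(2*l))
U(656 + 1385, z(-18))/I(2864) = (42 + 7*(656 + 1385))/(-2 + (217/2)/2864) = (42 + 7*2041)/(-2 + (217/2)*(1/2864)) = (42 + 14287)/(-2 + 217/5728) = 14329/(-11239/5728) = 14329*(-5728/11239) = -82076512/11239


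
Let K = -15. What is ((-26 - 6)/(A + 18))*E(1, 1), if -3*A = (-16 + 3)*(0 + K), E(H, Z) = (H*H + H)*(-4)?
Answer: -256/47 ≈ -5.4468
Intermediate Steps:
E(H, Z) = -4*H - 4*H² (E(H, Z) = (H² + H)*(-4) = (H + H²)*(-4) = -4*H - 4*H²)
A = -65 (A = -(-16 + 3)*(0 - 15)/3 = -(-13)*(-15)/3 = -⅓*195 = -65)
((-26 - 6)/(A + 18))*E(1, 1) = ((-26 - 6)/(-65 + 18))*(-4*1*(1 + 1)) = (-32/(-47))*(-4*1*2) = -32*(-1/47)*(-8) = (32/47)*(-8) = -256/47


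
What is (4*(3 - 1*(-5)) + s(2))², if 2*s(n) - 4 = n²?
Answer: 1296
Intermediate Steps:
s(n) = 2 + n²/2
(4*(3 - 1*(-5)) + s(2))² = (4*(3 - 1*(-5)) + (2 + (½)*2²))² = (4*(3 + 5) + (2 + (½)*4))² = (4*8 + (2 + 2))² = (32 + 4)² = 36² = 1296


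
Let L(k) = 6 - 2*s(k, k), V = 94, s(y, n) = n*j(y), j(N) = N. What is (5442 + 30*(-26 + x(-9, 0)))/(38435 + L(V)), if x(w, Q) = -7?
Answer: 212/989 ≈ 0.21436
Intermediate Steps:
s(y, n) = n*y
L(k) = 6 - 2*k² (L(k) = 6 - 2*k*k = 6 - 2*k²)
(5442 + 30*(-26 + x(-9, 0)))/(38435 + L(V)) = (5442 + 30*(-26 - 7))/(38435 + (6 - 2*94²)) = (5442 + 30*(-33))/(38435 + (6 - 2*8836)) = (5442 - 990)/(38435 + (6 - 17672)) = 4452/(38435 - 17666) = 4452/20769 = 4452*(1/20769) = 212/989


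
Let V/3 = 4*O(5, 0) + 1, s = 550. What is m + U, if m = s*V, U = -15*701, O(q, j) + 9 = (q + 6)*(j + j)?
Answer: -68265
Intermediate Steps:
O(q, j) = -9 + 2*j*(6 + q) (O(q, j) = -9 + (q + 6)*(j + j) = -9 + (6 + q)*(2*j) = -9 + 2*j*(6 + q))
V = -105 (V = 3*(4*(-9 + 12*0 + 2*0*5) + 1) = 3*(4*(-9 + 0 + 0) + 1) = 3*(4*(-9) + 1) = 3*(-36 + 1) = 3*(-35) = -105)
U = -10515
m = -57750 (m = 550*(-105) = -57750)
m + U = -57750 - 10515 = -68265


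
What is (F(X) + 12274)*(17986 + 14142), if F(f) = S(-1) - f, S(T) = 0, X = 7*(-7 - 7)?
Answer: 397487616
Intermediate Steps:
X = -98 (X = 7*(-14) = -98)
F(f) = -f (F(f) = 0 - f = -f)
(F(X) + 12274)*(17986 + 14142) = (-1*(-98) + 12274)*(17986 + 14142) = (98 + 12274)*32128 = 12372*32128 = 397487616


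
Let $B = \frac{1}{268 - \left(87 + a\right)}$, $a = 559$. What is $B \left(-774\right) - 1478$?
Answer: $- \frac{30995}{21} \approx -1476.0$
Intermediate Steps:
$B = - \frac{1}{378}$ ($B = \frac{1}{268 - 646} = \frac{1}{-378} = - \frac{1}{378} \approx -0.0026455$)
$B \left(-774\right) - 1478 = \left(- \frac{1}{378}\right) \left(-774\right) - 1478 = \frac{43}{21} - 1478 = - \frac{30995}{21}$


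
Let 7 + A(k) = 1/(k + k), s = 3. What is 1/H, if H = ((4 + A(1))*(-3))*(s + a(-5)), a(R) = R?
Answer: -1/15 ≈ -0.066667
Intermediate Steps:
A(k) = -7 + 1/(2*k) (A(k) = -7 + 1/(k + k) = -7 + 1/(2*k))
H = -15 (H = ((4 + (-7 + (½)/1))*(-3))*(3 - 5) = ((4 + (-7 + (½)*1))*(-3))*(-2) = ((4 + (-7 + ½))*(-3))*(-2) = ((4 - 13/2)*(-3))*(-2) = -5/2*(-3)*(-2) = (15/2)*(-2) = -15)
1/H = 1/(-15) = -1/15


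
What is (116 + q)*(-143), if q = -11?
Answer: -15015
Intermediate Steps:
(116 + q)*(-143) = (116 - 11)*(-143) = 105*(-143) = -15015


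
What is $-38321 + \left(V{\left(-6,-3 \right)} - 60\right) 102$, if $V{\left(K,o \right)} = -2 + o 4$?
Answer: $-45869$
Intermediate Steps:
$V{\left(K,o \right)} = -2 + 4 o$
$-38321 + \left(V{\left(-6,-3 \right)} - 60\right) 102 = -38321 + \left(\left(-2 + 4 \left(-3\right)\right) - 60\right) 102 = -38321 + \left(\left(-2 - 12\right) - 60\right) 102 = -38321 + \left(-14 - 60\right) 102 = -38321 - 7548 = -45869$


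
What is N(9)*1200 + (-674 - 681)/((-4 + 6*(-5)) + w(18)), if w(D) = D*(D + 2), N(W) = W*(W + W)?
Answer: 63373045/326 ≈ 1.9440e+5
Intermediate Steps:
N(W) = 2*W² (N(W) = W*(2*W) = 2*W²)
w(D) = D*(2 + D)
N(9)*1200 + (-674 - 681)/((-4 + 6*(-5)) + w(18)) = (2*9²)*1200 + (-674 - 681)/((-4 + 6*(-5)) + 18*(2 + 18)) = (2*81)*1200 - 1355/((-4 - 30) + 18*20) = 162*1200 - 1355/(-34 + 360) = 194400 - 1355/326 = 63373045/326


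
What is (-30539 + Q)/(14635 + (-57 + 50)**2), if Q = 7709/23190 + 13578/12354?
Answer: -1458114233389/701134715640 ≈ -2.0797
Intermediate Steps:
Q = 68351801/47748210 (Q = 7709*(1/23190) + 13578*(1/12354) = 7709/23190 + 2263/2059 = 68351801/47748210 ≈ 1.4315)
(-30539 + Q)/(14635 + (-57 + 50)**2) = (-30539 + 68351801/47748210)/(14635 + (-57 + 50)**2) = -1458114233389/(47748210*(14635 + (-7)**2)) = -1458114233389/(47748210*(14635 + 49)) = -1458114233389/47748210/14684 = -1458114233389/47748210*1/14684 = -1458114233389/701134715640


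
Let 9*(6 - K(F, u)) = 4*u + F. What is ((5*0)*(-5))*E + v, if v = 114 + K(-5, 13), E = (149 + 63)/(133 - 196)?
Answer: 1033/9 ≈ 114.78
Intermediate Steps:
K(F, u) = 6 - 4*u/9 - F/9 (K(F, u) = 6 - (4*u + F)/9 = 6 - (F + 4*u)/9 = 6 + (-4*u/9 - F/9) = 6 - 4*u/9 - F/9)
E = -212/63 (E = 212/(-63) = 212*(-1/63) = -212/63 ≈ -3.3651)
v = 1033/9 (v = 114 + (6 - 4/9*13 - 1/9*(-5)) = 114 + (6 - 52/9 + 5/9) = 114 + 7/9 = 1033/9 ≈ 114.78)
((5*0)*(-5))*E + v = ((5*0)*(-5))*(-212/63) + 1033/9 = (0*(-5))*(-212/63) + 1033/9 = 0*(-212/63) + 1033/9 = 0 + 1033/9 = 1033/9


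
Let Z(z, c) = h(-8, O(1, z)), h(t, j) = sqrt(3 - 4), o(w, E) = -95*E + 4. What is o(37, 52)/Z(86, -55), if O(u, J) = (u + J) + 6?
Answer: 4936*I ≈ 4936.0*I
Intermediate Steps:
O(u, J) = 6 + J + u (O(u, J) = (J + u) + 6 = 6 + J + u)
o(w, E) = 4 - 95*E
h(t, j) = I (h(t, j) = sqrt(-1) = I)
Z(z, c) = I
o(37, 52)/Z(86, -55) = (4 - 95*52)/I = (4 - 4940)*(-I) = -(-4936)*I = 4936*I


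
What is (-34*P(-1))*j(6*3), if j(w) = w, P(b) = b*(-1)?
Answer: -612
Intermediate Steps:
P(b) = -b
(-34*P(-1))*j(6*3) = (-(-34)*(-1))*(6*3) = -34*1*18 = -34*18 = -612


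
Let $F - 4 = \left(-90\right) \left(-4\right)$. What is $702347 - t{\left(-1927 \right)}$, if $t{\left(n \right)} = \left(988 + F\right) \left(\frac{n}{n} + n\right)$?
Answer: $3306299$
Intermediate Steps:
$F = 364$ ($F = 4 - -360 = 4 + 360 = 364$)
$t{\left(n \right)} = 1352 + 1352 n$ ($t{\left(n \right)} = \left(988 + 364\right) \left(\frac{n}{n} + n\right) = 1352 \left(1 + n\right) = 1352 + 1352 n$)
$702347 - t{\left(-1927 \right)} = 702347 - \left(1352 + 1352 \left(-1927\right)\right) = 702347 - \left(1352 - 2605304\right) = 702347 - -2603952 = 702347 + 2603952 = 3306299$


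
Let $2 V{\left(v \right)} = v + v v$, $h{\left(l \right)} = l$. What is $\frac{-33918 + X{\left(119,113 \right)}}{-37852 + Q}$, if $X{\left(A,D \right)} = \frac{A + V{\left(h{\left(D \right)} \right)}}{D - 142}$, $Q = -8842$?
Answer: $\frac{495091}{677063} \approx 0.73123$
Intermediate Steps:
$V{\left(v \right)} = \frac{v}{2} + \frac{v^{2}}{2}$ ($V{\left(v \right)} = \frac{v + v v}{2} = \frac{v + v^{2}}{2} = \frac{v}{2} + \frac{v^{2}}{2}$)
$X{\left(A,D \right)} = \frac{A + \frac{D \left(1 + D\right)}{2}}{-142 + D}$ ($X{\left(A,D \right)} = \frac{A + \frac{D \left(1 + D\right)}{2}}{D - 142} = \frac{A + \frac{D \left(1 + D\right)}{2}}{-142 + D}$)
$\frac{-33918 + X{\left(119,113 \right)}}{-37852 + Q} = \frac{-33918 + \frac{119 + \frac{1}{2} \cdot 113 \left(1 + 113\right)}{-142 + 113}}{-37852 - 8842} = \frac{-33918 + \frac{119 + \frac{1}{2} \cdot 113 \cdot 114}{-29}}{-46694} = \left(-33918 - \frac{119 + 6441}{29}\right) \left(- \frac{1}{46694}\right) = \left(-33918 - \frac{6560}{29}\right) \left(- \frac{1}{46694}\right) = \left(- \frac{990182}{29}\right) \left(- \frac{1}{46694}\right) = \frac{495091}{677063}$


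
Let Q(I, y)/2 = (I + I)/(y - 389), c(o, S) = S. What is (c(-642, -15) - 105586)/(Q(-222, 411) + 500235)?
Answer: -1161611/5502141 ≈ -0.21112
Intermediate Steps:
Q(I, y) = 4*I/(-389 + y) (Q(I, y) = 2*((I + I)/(y - 389)) = 2*((2*I)/(-389 + y)) = 2*(2*I/(-389 + y)) = 4*I/(-389 + y))
(c(-642, -15) - 105586)/(Q(-222, 411) + 500235) = (-15 - 105586)/(4*(-222)/(-389 + 411) + 500235) = -105601/(4*(-222)/22 + 500235) = -105601/(4*(-222)*(1/22) + 500235) = -105601/(-444/11 + 500235) = -105601/5502141/11 = -105601*11/5502141 = -1161611/5502141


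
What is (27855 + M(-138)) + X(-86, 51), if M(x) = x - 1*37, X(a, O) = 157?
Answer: 27837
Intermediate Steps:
M(x) = -37 + x (M(x) = x - 37 = -37 + x)
(27855 + M(-138)) + X(-86, 51) = (27855 + (-37 - 138)) + 157 = (27855 - 175) + 157 = 27680 + 157 = 27837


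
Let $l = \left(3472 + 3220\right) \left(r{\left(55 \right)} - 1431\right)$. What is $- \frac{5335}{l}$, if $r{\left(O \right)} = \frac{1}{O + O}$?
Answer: $\frac{293425}{526690514} \approx 0.00055711$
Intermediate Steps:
$r{\left(O \right)} = \frac{1}{2 O}$
$l = - \frac{526690514}{55}$ ($l = \left(3472 + 3220\right) \left(\frac{1}{2 \cdot 55} - 1431\right) = 6692 \left(\frac{1}{2} \cdot \frac{1}{55} - 1431\right) = 6692 \left(\frac{1}{110} - 1431\right) = 6692 \left(- \frac{157409}{110}\right) = - \frac{526690514}{55} \approx -9.5762 \cdot 10^{6}$)
$- \frac{5335}{l} = - \frac{5335}{- \frac{526690514}{55}} = \left(-5335\right) \left(- \frac{55}{526690514}\right) = \frac{293425}{526690514}$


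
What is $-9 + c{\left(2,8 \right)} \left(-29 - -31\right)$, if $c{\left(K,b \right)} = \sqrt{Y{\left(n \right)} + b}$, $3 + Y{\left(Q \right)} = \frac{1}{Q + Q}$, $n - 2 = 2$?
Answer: $-9 + \frac{\sqrt{82}}{2} \approx -4.4723$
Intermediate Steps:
$n = 4$ ($n = 2 + 2 = 4$)
$Y{\left(Q \right)} = -3 + \frac{1}{2 Q}$ ($Y{\left(Q \right)} = -3 + \frac{1}{Q + Q} = -3 + \frac{1}{2 Q}$)
$c{\left(K,b \right)} = \sqrt{- \frac{23}{8} + b}$ ($c{\left(K,b \right)} = \sqrt{\left(-3 + \frac{1}{2 \cdot 4}\right) + b} = \sqrt{\left(-3 + \frac{1}{2} \cdot \frac{1}{4}\right) + b} = \sqrt{\left(-3 + \frac{1}{8}\right) + b} = \sqrt{- \frac{23}{8} + b}$)
$-9 + c{\left(2,8 \right)} \left(-29 - -31\right) = -9 + \frac{\sqrt{-46 + 16 \cdot 8}}{4} \left(-29 - -31\right) = -9 + \frac{\sqrt{-46 + 128}}{4} \left(-29 + 31\right) = -9 + \frac{\sqrt{82}}{4} \cdot 2 = -9 + \frac{\sqrt{82}}{2}$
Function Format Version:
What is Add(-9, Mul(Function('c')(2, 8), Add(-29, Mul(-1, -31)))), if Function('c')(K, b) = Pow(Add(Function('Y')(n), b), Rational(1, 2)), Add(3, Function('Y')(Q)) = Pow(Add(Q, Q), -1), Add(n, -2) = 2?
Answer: Add(-9, Mul(Rational(1, 2), Pow(82, Rational(1, 2)))) ≈ -4.4723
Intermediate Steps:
n = 4 (n = Add(2, 2) = 4)
Function('Y')(Q) = Add(-3, Mul(Rational(1, 2), Pow(Q, -1))) (Function('Y')(Q) = Add(-3, Pow(Add(Q, Q), -1)) = Add(-3, Pow(Mul(2, Q), -1)) = Add(-3, Mul(Rational(1, 2), Pow(Q, -1))))
Function('c')(K, b) = Pow(Add(Rational(-23, 8), b), Rational(1, 2)) (Function('c')(K, b) = Pow(Add(Add(-3, Mul(Rational(1, 2), Pow(4, -1))), b), Rational(1, 2)) = Pow(Add(Add(-3, Mul(Rational(1, 2), Rational(1, 4))), b), Rational(1, 2)) = Pow(Add(Add(-3, Rational(1, 8)), b), Rational(1, 2)) = Pow(Add(Rational(-23, 8), b), Rational(1, 2)))
Add(-9, Mul(Function('c')(2, 8), Add(-29, Mul(-1, -31)))) = Add(-9, Mul(Mul(Rational(1, 4), Pow(Add(-46, Mul(16, 8)), Rational(1, 2))), Add(-29, Mul(-1, -31)))) = Add(-9, Mul(Mul(Rational(1, 4), Pow(Add(-46, 128), Rational(1, 2))), Add(-29, 31))) = Add(-9, Mul(Mul(Rational(1, 4), Pow(82, Rational(1, 2))), 2)) = Add(-9, Mul(Rational(1, 2), Pow(82, Rational(1, 2))))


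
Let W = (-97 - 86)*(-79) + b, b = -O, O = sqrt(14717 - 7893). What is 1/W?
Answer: 14457/208998025 + 2*sqrt(1706)/208998025 ≈ 6.9568e-5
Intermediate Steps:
O = 2*sqrt(1706) (O = sqrt(6824) = 2*sqrt(1706) ≈ 82.608)
b = -2*sqrt(1706) ≈ -82.608
W = 14457 - 2*sqrt(1706) (W = (-97 - 86)*(-79) - 2*sqrt(1706) = -183*(-79) - 2*sqrt(1706) = 14457 - 2*sqrt(1706) ≈ 14374.)
1/W = 1/(14457 - 2*sqrt(1706))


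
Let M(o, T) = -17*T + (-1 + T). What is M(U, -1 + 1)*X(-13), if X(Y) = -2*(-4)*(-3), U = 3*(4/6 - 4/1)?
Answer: 24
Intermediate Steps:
U = -10 (U = 3*(4*(1/6) - 4*1) = 3*(2/3 - 4) = 3*(-10/3) = -10)
M(o, T) = -1 - 16*T
X(Y) = -24 (X(Y) = 8*(-3) = -24)
M(U, -1 + 1)*X(-13) = (-1 - 16*(-1 + 1))*(-24) = (-1 - 16*0)*(-24) = (-1 + 0)*(-24) = -1*(-24) = 24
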